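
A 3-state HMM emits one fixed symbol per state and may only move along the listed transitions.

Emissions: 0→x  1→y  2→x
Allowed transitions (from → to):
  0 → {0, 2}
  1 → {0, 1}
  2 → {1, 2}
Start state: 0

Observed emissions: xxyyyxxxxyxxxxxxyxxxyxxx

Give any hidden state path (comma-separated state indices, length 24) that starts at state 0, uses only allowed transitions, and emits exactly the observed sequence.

  [0] x  {0,2}  => 0  start
  [1] x  {0,2}  => 2  0->2 ok
  [2] y  {1}  => 1  2->1 ok
  [3] y  {1}  => 1  1->1 ok
  [4] y  {1}  => 1  1->1 ok
  [5] x  {0,2}  => 0  1->0 ok
  [6] x  {0,2}  => 2  0->2 ok
  [7] x  {0,2}  => 2  2->2 ok
  [8] x  {0,2}  => 2  2->2 ok
  [9] y  {1}  => 1  2->1 ok
  [10] x  {0,2}  => 0  1->0 ok
  [11] x  {0,2}  => 0  0->0 ok
  [12] x  {0,2}  => 0  0->0 ok
  [13] x  {0,2}  => 0  0->0 ok
  [14] x  {0,2}  => 2  0->2 ok
  [15] x  {0,2}  => 2  2->2 ok
  [16] y  {1}  => 1  2->1 ok
  [17] x  {0,2}  => 0  1->0 ok
  [18] x  {0,2}  => 2  0->2 ok
  [19] x  {0,2}  => 2  2->2 ok
  [20] y  {1}  => 1  2->1 ok
  [21] x  {0,2}  => 0  1->0 ok
  [22] x  {0,2}  => 2  0->2 ok
  [23] x  {0,2}  => 2  2->2 ok

0,2,1,1,1,0,2,2,2,1,0,0,0,0,2,2,1,0,2,2,1,0,2,2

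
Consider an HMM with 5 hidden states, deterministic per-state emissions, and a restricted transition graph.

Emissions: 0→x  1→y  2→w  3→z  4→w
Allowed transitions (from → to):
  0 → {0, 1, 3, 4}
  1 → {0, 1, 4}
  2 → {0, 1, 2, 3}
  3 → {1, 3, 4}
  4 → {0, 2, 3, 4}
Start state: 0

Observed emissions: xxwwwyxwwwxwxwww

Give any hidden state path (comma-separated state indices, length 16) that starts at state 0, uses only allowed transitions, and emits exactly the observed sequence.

  [0] x  {0}  => 0  start
  [1] x  {0}  => 0  0->0 ok
  [2] w  {2,4}  => 4  0->4 ok
  [3] w  {2,4}  => 4  4->4 ok
  [4] w  {2,4}  => 2  4->2 ok
  [5] y  {1}  => 1  2->1 ok
  [6] x  {0}  => 0  1->0 ok
  [7] w  {2,4}  => 4  0->4 ok
  [8] w  {2,4}  => 4  4->4 ok
  [9] w  {2,4}  => 2  4->2 ok
  [10] x  {0}  => 0  2->0 ok
  [11] w  {2,4}  => 4  0->4 ok
  [12] x  {0}  => 0  4->0 ok
  [13] w  {2,4}  => 4  0->4 ok
  [14] w  {2,4}  => 4  4->4 ok
  [15] w  {2,4}  => 2  4->2 ok

0,0,4,4,2,1,0,4,4,2,0,4,0,4,4,2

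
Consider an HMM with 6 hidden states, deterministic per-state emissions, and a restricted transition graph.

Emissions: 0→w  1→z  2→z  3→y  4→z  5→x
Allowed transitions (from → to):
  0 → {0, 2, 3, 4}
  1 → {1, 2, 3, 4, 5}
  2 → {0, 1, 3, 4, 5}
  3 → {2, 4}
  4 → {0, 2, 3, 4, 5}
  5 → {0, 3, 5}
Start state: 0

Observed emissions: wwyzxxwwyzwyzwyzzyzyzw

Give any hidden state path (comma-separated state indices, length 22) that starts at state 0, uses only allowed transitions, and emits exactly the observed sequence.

0,0,3,2,5,5,0,0,3,4,0,3,2,0,3,4,2,3,4,3,4,0

  [0] w  {0}  => 0  start
  [1] w  {0}  => 0  0->0 ok
  [2] y  {3}  => 3  0->3 ok
  [3] z  {1,2,4}  => 2  3->2 ok
  [4] x  {5}  => 5  2->5 ok
  [5] x  {5}  => 5  5->5 ok
  [6] w  {0}  => 0  5->0 ok
  [7] w  {0}  => 0  0->0 ok
  [8] y  {3}  => 3  0->3 ok
  [9] z  {1,2,4}  => 4  3->4 ok
  [10] w  {0}  => 0  4->0 ok
  [11] y  {3}  => 3  0->3 ok
  [12] z  {1,2,4}  => 2  3->2 ok
  [13] w  {0}  => 0  2->0 ok
  [14] y  {3}  => 3  0->3 ok
  [15] z  {1,2,4}  => 4  3->4 ok
  [16] z  {1,2,4}  => 2  4->2 ok
  [17] y  {3}  => 3  2->3 ok
  [18] z  {1,2,4}  => 4  3->4 ok
  [19] y  {3}  => 3  4->3 ok
  [20] z  {1,2,4}  => 4  3->4 ok
  [21] w  {0}  => 0  4->0 ok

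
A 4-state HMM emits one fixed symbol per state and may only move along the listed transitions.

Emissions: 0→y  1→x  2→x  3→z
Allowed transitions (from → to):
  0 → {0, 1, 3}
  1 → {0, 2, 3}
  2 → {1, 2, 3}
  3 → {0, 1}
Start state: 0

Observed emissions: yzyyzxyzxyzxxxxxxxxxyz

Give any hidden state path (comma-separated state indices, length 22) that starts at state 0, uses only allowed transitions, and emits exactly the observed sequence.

  t0 'y' -> {0}, take 0 (start)
  t1 'z' -> {3}, take 3 (0->3 ok)
  t2 'y' -> {0}, take 0 (3->0 ok)
  t3 'y' -> {0}, take 0 (0->0 ok)
  t4 'z' -> {3}, take 3 (0->3 ok)
  t5 'x' -> {1,2}, take 1 (3->1 ok)
  t6 'y' -> {0}, take 0 (1->0 ok)
  t7 'z' -> {3}, take 3 (0->3 ok)
  t8 'x' -> {1,2}, take 1 (3->1 ok)
  t9 'y' -> {0}, take 0 (1->0 ok)
  t10 'z' -> {3}, take 3 (0->3 ok)
  t11 'x' -> {1,2}, take 1 (3->1 ok)
  t12 'x' -> {1,2}, take 2 (1->2 ok)
  t13 'x' -> {1,2}, take 2 (2->2 ok)
  t14 'x' -> {1,2}, take 2 (2->2 ok)
  t15 'x' -> {1,2}, take 2 (2->2 ok)
  t16 'x' -> {1,2}, take 2 (2->2 ok)
  t17 'x' -> {1,2}, take 2 (2->2 ok)
  t18 'x' -> {1,2}, take 2 (2->2 ok)
  t19 'x' -> {1,2}, take 1 (2->1 ok)
  t20 'y' -> {0}, take 0 (1->0 ok)
  t21 'z' -> {3}, take 3 (0->3 ok)

0,3,0,0,3,1,0,3,1,0,3,1,2,2,2,2,2,2,2,1,0,3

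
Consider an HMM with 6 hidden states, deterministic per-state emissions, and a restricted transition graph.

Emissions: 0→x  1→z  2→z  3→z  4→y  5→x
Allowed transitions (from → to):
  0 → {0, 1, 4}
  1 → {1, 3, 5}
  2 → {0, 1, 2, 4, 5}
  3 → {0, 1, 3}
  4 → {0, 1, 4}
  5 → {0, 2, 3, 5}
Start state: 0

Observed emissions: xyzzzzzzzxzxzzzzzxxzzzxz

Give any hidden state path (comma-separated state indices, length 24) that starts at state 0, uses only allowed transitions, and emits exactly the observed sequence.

  0: obs=x cand={0,5} pick 0 [start]
  1: obs=y cand={4} pick 4 [0->4 ok]
  2: obs=z cand={1,2,3} pick 1 [4->1 ok]
  3: obs=z cand={1,2,3} pick 1 [1->1 ok]
  4: obs=z cand={1,2,3} pick 1 [1->1 ok]
  5: obs=z cand={1,2,3} pick 1 [1->1 ok]
  6: obs=z cand={1,2,3} pick 1 [1->1 ok]
  7: obs=z cand={1,2,3} pick 3 [1->3 ok]
  8: obs=z cand={1,2,3} pick 1 [3->1 ok]
  9: obs=x cand={0,5} pick 5 [1->5 ok]
  10: obs=z cand={1,2,3} pick 2 [5->2 ok]
  11: obs=x cand={0,5} pick 0 [2->0 ok]
  12: obs=z cand={1,2,3} pick 1 [0->1 ok]
  13: obs=z cand={1,2,3} pick 3 [1->3 ok]
  14: obs=z cand={1,2,3} pick 3 [3->3 ok]
  15: obs=z cand={1,2,3} pick 1 [3->1 ok]
  16: obs=z cand={1,2,3} pick 3 [1->3 ok]
  17: obs=x cand={0,5} pick 0 [3->0 ok]
  18: obs=x cand={0,5} pick 0 [0->0 ok]
  19: obs=z cand={1,2,3} pick 1 [0->1 ok]
  20: obs=z cand={1,2,3} pick 1 [1->1 ok]
  21: obs=z cand={1,2,3} pick 1 [1->1 ok]
  22: obs=x cand={0,5} pick 5 [1->5 ok]
  23: obs=z cand={1,2,3} pick 2 [5->2 ok]

0,4,1,1,1,1,1,3,1,5,2,0,1,3,3,1,3,0,0,1,1,1,5,2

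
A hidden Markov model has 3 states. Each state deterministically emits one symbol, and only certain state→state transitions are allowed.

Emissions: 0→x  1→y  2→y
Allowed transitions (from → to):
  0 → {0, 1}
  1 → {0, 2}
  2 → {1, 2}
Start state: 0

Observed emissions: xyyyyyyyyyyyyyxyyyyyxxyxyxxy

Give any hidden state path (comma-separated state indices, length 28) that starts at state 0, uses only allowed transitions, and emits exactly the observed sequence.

0,1,2,2,1,2,2,2,2,2,2,1,2,1,0,1,2,1,2,1,0,0,1,0,1,0,0,1

  pos 0: x in {0}, choose 0; start
  pos 1: y in {1,2}, choose 1; 0->1 ok
  pos 2: y in {1,2}, choose 2; 1->2 ok
  pos 3: y in {1,2}, choose 2; 2->2 ok
  pos 4: y in {1,2}, choose 1; 2->1 ok
  pos 5: y in {1,2}, choose 2; 1->2 ok
  pos 6: y in {1,2}, choose 2; 2->2 ok
  pos 7: y in {1,2}, choose 2; 2->2 ok
  pos 8: y in {1,2}, choose 2; 2->2 ok
  pos 9: y in {1,2}, choose 2; 2->2 ok
  pos 10: y in {1,2}, choose 2; 2->2 ok
  pos 11: y in {1,2}, choose 1; 2->1 ok
  pos 12: y in {1,2}, choose 2; 1->2 ok
  pos 13: y in {1,2}, choose 1; 2->1 ok
  pos 14: x in {0}, choose 0; 1->0 ok
  pos 15: y in {1,2}, choose 1; 0->1 ok
  pos 16: y in {1,2}, choose 2; 1->2 ok
  pos 17: y in {1,2}, choose 1; 2->1 ok
  pos 18: y in {1,2}, choose 2; 1->2 ok
  pos 19: y in {1,2}, choose 1; 2->1 ok
  pos 20: x in {0}, choose 0; 1->0 ok
  pos 21: x in {0}, choose 0; 0->0 ok
  pos 22: y in {1,2}, choose 1; 0->1 ok
  pos 23: x in {0}, choose 0; 1->0 ok
  pos 24: y in {1,2}, choose 1; 0->1 ok
  pos 25: x in {0}, choose 0; 1->0 ok
  pos 26: x in {0}, choose 0; 0->0 ok
  pos 27: y in {1,2}, choose 1; 0->1 ok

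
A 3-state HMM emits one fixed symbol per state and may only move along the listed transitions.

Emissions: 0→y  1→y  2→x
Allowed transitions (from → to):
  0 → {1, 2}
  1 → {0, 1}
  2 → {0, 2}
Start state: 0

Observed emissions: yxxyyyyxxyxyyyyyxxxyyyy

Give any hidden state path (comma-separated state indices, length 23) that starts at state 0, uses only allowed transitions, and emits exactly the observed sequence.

  pos 0: y in {0,1}, choose 0; start
  pos 1: x in {2}, choose 2; 0->2 ok
  pos 2: x in {2}, choose 2; 2->2 ok
  pos 3: y in {0,1}, choose 0; 2->0 ok
  pos 4: y in {0,1}, choose 1; 0->1 ok
  pos 5: y in {0,1}, choose 1; 1->1 ok
  pos 6: y in {0,1}, choose 0; 1->0 ok
  pos 7: x in {2}, choose 2; 0->2 ok
  pos 8: x in {2}, choose 2; 2->2 ok
  pos 9: y in {0,1}, choose 0; 2->0 ok
  pos 10: x in {2}, choose 2; 0->2 ok
  pos 11: y in {0,1}, choose 0; 2->0 ok
  pos 12: y in {0,1}, choose 1; 0->1 ok
  pos 13: y in {0,1}, choose 1; 1->1 ok
  pos 14: y in {0,1}, choose 1; 1->1 ok
  pos 15: y in {0,1}, choose 0; 1->0 ok
  pos 16: x in {2}, choose 2; 0->2 ok
  pos 17: x in {2}, choose 2; 2->2 ok
  pos 18: x in {2}, choose 2; 2->2 ok
  pos 19: y in {0,1}, choose 0; 2->0 ok
  pos 20: y in {0,1}, choose 1; 0->1 ok
  pos 21: y in {0,1}, choose 1; 1->1 ok
  pos 22: y in {0,1}, choose 1; 1->1 ok

0,2,2,0,1,1,0,2,2,0,2,0,1,1,1,0,2,2,2,0,1,1,1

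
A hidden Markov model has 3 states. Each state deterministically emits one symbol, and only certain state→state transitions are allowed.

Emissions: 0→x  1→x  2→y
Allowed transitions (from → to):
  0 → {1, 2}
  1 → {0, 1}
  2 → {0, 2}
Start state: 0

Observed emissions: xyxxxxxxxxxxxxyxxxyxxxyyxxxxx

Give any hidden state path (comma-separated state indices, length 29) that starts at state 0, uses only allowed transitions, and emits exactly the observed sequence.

  0: obs=x cand={0,1} pick 0 [start]
  1: obs=y cand={2} pick 2 [0->2 ok]
  2: obs=x cand={0,1} pick 0 [2->0 ok]
  3: obs=x cand={0,1} pick 1 [0->1 ok]
  4: obs=x cand={0,1} pick 1 [1->1 ok]
  5: obs=x cand={0,1} pick 0 [1->0 ok]
  6: obs=x cand={0,1} pick 1 [0->1 ok]
  7: obs=x cand={0,1} pick 1 [1->1 ok]
  8: obs=x cand={0,1} pick 0 [1->0 ok]
  9: obs=x cand={0,1} pick 1 [0->1 ok]
  10: obs=x cand={0,1} pick 1 [1->1 ok]
  11: obs=x cand={0,1} pick 0 [1->0 ok]
  12: obs=x cand={0,1} pick 1 [0->1 ok]
  13: obs=x cand={0,1} pick 0 [1->0 ok]
  14: obs=y cand={2} pick 2 [0->2 ok]
  15: obs=x cand={0,1} pick 0 [2->0 ok]
  16: obs=x cand={0,1} pick 1 [0->1 ok]
  17: obs=x cand={0,1} pick 0 [1->0 ok]
  18: obs=y cand={2} pick 2 [0->2 ok]
  19: obs=x cand={0,1} pick 0 [2->0 ok]
  20: obs=x cand={0,1} pick 1 [0->1 ok]
  21: obs=x cand={0,1} pick 0 [1->0 ok]
  22: obs=y cand={2} pick 2 [0->2 ok]
  23: obs=y cand={2} pick 2 [2->2 ok]
  24: obs=x cand={0,1} pick 0 [2->0 ok]
  25: obs=x cand={0,1} pick 1 [0->1 ok]
  26: obs=x cand={0,1} pick 1 [1->1 ok]
  27: obs=x cand={0,1} pick 0 [1->0 ok]
  28: obs=x cand={0,1} pick 1 [0->1 ok]

0,2,0,1,1,0,1,1,0,1,1,0,1,0,2,0,1,0,2,0,1,0,2,2,0,1,1,0,1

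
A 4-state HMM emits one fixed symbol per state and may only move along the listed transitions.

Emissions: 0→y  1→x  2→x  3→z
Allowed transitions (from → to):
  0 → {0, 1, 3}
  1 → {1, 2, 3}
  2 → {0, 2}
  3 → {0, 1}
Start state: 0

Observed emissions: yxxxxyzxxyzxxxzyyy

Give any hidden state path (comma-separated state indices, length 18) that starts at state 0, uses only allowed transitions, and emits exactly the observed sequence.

  t0 'y' -> {0}, take 0 (start)
  t1 'x' -> {1,2}, take 1 (0->1 ok)
  t2 'x' -> {1,2}, take 1 (1->1 ok)
  t3 'x' -> {1,2}, take 1 (1->1 ok)
  t4 'x' -> {1,2}, take 2 (1->2 ok)
  t5 'y' -> {0}, take 0 (2->0 ok)
  t6 'z' -> {3}, take 3 (0->3 ok)
  t7 'x' -> {1,2}, take 1 (3->1 ok)
  t8 'x' -> {1,2}, take 2 (1->2 ok)
  t9 'y' -> {0}, take 0 (2->0 ok)
  t10 'z' -> {3}, take 3 (0->3 ok)
  t11 'x' -> {1,2}, take 1 (3->1 ok)
  t12 'x' -> {1,2}, take 1 (1->1 ok)
  t13 'x' -> {1,2}, take 1 (1->1 ok)
  t14 'z' -> {3}, take 3 (1->3 ok)
  t15 'y' -> {0}, take 0 (3->0 ok)
  t16 'y' -> {0}, take 0 (0->0 ok)
  t17 'y' -> {0}, take 0 (0->0 ok)

0,1,1,1,2,0,3,1,2,0,3,1,1,1,3,0,0,0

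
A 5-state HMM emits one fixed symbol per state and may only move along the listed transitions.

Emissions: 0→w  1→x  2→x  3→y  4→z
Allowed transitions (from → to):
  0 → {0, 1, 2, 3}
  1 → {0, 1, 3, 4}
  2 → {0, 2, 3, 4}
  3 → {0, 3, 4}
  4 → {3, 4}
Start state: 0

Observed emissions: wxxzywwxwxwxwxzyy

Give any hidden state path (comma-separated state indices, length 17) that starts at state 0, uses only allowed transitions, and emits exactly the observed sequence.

0,2,2,4,3,0,0,1,0,1,0,2,0,1,4,3,3

  [0] w  {0}  => 0  start
  [1] x  {1,2}  => 2  0->2 ok
  [2] x  {1,2}  => 2  2->2 ok
  [3] z  {4}  => 4  2->4 ok
  [4] y  {3}  => 3  4->3 ok
  [5] w  {0}  => 0  3->0 ok
  [6] w  {0}  => 0  0->0 ok
  [7] x  {1,2}  => 1  0->1 ok
  [8] w  {0}  => 0  1->0 ok
  [9] x  {1,2}  => 1  0->1 ok
  [10] w  {0}  => 0  1->0 ok
  [11] x  {1,2}  => 2  0->2 ok
  [12] w  {0}  => 0  2->0 ok
  [13] x  {1,2}  => 1  0->1 ok
  [14] z  {4}  => 4  1->4 ok
  [15] y  {3}  => 3  4->3 ok
  [16] y  {3}  => 3  3->3 ok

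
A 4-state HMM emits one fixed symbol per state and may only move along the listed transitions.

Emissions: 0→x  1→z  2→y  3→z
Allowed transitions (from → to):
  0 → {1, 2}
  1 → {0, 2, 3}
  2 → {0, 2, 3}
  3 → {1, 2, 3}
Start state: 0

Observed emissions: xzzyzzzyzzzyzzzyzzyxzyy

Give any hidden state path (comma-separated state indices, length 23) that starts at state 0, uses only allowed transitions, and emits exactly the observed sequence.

  t0 'x' -> {0}, take 0 (start)
  t1 'z' -> {1,3}, take 1 (0->1 ok)
  t2 'z' -> {1,3}, take 3 (1->3 ok)
  t3 'y' -> {2}, take 2 (3->2 ok)
  t4 'z' -> {1,3}, take 3 (2->3 ok)
  t5 'z' -> {1,3}, take 3 (3->3 ok)
  t6 'z' -> {1,3}, take 1 (3->1 ok)
  t7 'y' -> {2}, take 2 (1->2 ok)
  t8 'z' -> {1,3}, take 3 (2->3 ok)
  t9 'z' -> {1,3}, take 3 (3->3 ok)
  t10 'z' -> {1,3}, take 3 (3->3 ok)
  t11 'y' -> {2}, take 2 (3->2 ok)
  t12 'z' -> {1,3}, take 3 (2->3 ok)
  t13 'z' -> {1,3}, take 3 (3->3 ok)
  t14 'z' -> {1,3}, take 1 (3->1 ok)
  t15 'y' -> {2}, take 2 (1->2 ok)
  t16 'z' -> {1,3}, take 3 (2->3 ok)
  t17 'z' -> {1,3}, take 1 (3->1 ok)
  t18 'y' -> {2}, take 2 (1->2 ok)
  t19 'x' -> {0}, take 0 (2->0 ok)
  t20 'z' -> {1,3}, take 1 (0->1 ok)
  t21 'y' -> {2}, take 2 (1->2 ok)
  t22 'y' -> {2}, take 2 (2->2 ok)

0,1,3,2,3,3,1,2,3,3,3,2,3,3,1,2,3,1,2,0,1,2,2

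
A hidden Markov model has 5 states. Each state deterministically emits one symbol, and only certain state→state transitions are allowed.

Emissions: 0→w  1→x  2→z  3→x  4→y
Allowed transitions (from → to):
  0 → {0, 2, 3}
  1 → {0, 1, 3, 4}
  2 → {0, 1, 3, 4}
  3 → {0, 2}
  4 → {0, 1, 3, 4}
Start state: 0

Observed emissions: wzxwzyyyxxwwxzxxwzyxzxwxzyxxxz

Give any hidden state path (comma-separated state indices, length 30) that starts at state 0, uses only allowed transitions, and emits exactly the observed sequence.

  pos 0: w in {0}, choose 0; start
  pos 1: z in {2}, choose 2; 0->2 ok
  pos 2: x in {1,3}, choose 3; 2->3 ok
  pos 3: w in {0}, choose 0; 3->0 ok
  pos 4: z in {2}, choose 2; 0->2 ok
  pos 5: y in {4}, choose 4; 2->4 ok
  pos 6: y in {4}, choose 4; 4->4 ok
  pos 7: y in {4}, choose 4; 4->4 ok
  pos 8: x in {1,3}, choose 1; 4->1 ok
  pos 9: x in {1,3}, choose 3; 1->3 ok
  pos 10: w in {0}, choose 0; 3->0 ok
  pos 11: w in {0}, choose 0; 0->0 ok
  pos 12: x in {1,3}, choose 3; 0->3 ok
  pos 13: z in {2}, choose 2; 3->2 ok
  pos 14: x in {1,3}, choose 1; 2->1 ok
  pos 15: x in {1,3}, choose 3; 1->3 ok
  pos 16: w in {0}, choose 0; 3->0 ok
  pos 17: z in {2}, choose 2; 0->2 ok
  pos 18: y in {4}, choose 4; 2->4 ok
  pos 19: x in {1,3}, choose 3; 4->3 ok
  pos 20: z in {2}, choose 2; 3->2 ok
  pos 21: x in {1,3}, choose 3; 2->3 ok
  pos 22: w in {0}, choose 0; 3->0 ok
  pos 23: x in {1,3}, choose 3; 0->3 ok
  pos 24: z in {2}, choose 2; 3->2 ok
  pos 25: y in {4}, choose 4; 2->4 ok
  pos 26: x in {1,3}, choose 1; 4->1 ok
  pos 27: x in {1,3}, choose 1; 1->1 ok
  pos 28: x in {1,3}, choose 3; 1->3 ok
  pos 29: z in {2}, choose 2; 3->2 ok

0,2,3,0,2,4,4,4,1,3,0,0,3,2,1,3,0,2,4,3,2,3,0,3,2,4,1,1,3,2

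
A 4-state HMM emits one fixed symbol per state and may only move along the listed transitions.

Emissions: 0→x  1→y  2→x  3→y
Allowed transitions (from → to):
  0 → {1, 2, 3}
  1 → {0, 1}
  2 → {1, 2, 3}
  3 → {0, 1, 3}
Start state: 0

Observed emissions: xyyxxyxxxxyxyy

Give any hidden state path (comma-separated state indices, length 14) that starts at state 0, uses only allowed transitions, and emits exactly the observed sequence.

0,1,1,0,2,1,0,2,2,2,1,0,1,1

  pos 0: x in {0,2}, choose 0; start
  pos 1: y in {1,3}, choose 1; 0->1 ok
  pos 2: y in {1,3}, choose 1; 1->1 ok
  pos 3: x in {0,2}, choose 0; 1->0 ok
  pos 4: x in {0,2}, choose 2; 0->2 ok
  pos 5: y in {1,3}, choose 1; 2->1 ok
  pos 6: x in {0,2}, choose 0; 1->0 ok
  pos 7: x in {0,2}, choose 2; 0->2 ok
  pos 8: x in {0,2}, choose 2; 2->2 ok
  pos 9: x in {0,2}, choose 2; 2->2 ok
  pos 10: y in {1,3}, choose 1; 2->1 ok
  pos 11: x in {0,2}, choose 0; 1->0 ok
  pos 12: y in {1,3}, choose 1; 0->1 ok
  pos 13: y in {1,3}, choose 1; 1->1 ok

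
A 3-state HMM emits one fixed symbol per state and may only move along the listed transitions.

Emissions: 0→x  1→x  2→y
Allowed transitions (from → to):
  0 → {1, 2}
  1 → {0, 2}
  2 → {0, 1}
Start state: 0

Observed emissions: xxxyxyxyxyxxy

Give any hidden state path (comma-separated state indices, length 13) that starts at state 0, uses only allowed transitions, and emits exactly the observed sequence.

  0: obs=x cand={0,1} pick 0 [start]
  1: obs=x cand={0,1} pick 1 [0->1 ok]
  2: obs=x cand={0,1} pick 0 [1->0 ok]
  3: obs=y cand={2} pick 2 [0->2 ok]
  4: obs=x cand={0,1} pick 1 [2->1 ok]
  5: obs=y cand={2} pick 2 [1->2 ok]
  6: obs=x cand={0,1} pick 1 [2->1 ok]
  7: obs=y cand={2} pick 2 [1->2 ok]
  8: obs=x cand={0,1} pick 0 [2->0 ok]
  9: obs=y cand={2} pick 2 [0->2 ok]
  10: obs=x cand={0,1} pick 1 [2->1 ok]
  11: obs=x cand={0,1} pick 0 [1->0 ok]
  12: obs=y cand={2} pick 2 [0->2 ok]

0,1,0,2,1,2,1,2,0,2,1,0,2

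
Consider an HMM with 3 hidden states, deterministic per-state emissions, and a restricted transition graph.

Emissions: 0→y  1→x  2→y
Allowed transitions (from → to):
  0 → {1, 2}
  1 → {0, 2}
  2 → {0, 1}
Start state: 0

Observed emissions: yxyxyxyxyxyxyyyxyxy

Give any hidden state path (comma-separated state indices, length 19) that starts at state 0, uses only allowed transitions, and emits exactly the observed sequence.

0,1,2,1,2,1,2,1,2,1,2,1,0,2,0,1,0,1,0

  [0] y  {0,2}  => 0  start
  [1] x  {1}  => 1  0->1 ok
  [2] y  {0,2}  => 2  1->2 ok
  [3] x  {1}  => 1  2->1 ok
  [4] y  {0,2}  => 2  1->2 ok
  [5] x  {1}  => 1  2->1 ok
  [6] y  {0,2}  => 2  1->2 ok
  [7] x  {1}  => 1  2->1 ok
  [8] y  {0,2}  => 2  1->2 ok
  [9] x  {1}  => 1  2->1 ok
  [10] y  {0,2}  => 2  1->2 ok
  [11] x  {1}  => 1  2->1 ok
  [12] y  {0,2}  => 0  1->0 ok
  [13] y  {0,2}  => 2  0->2 ok
  [14] y  {0,2}  => 0  2->0 ok
  [15] x  {1}  => 1  0->1 ok
  [16] y  {0,2}  => 0  1->0 ok
  [17] x  {1}  => 1  0->1 ok
  [18] y  {0,2}  => 0  1->0 ok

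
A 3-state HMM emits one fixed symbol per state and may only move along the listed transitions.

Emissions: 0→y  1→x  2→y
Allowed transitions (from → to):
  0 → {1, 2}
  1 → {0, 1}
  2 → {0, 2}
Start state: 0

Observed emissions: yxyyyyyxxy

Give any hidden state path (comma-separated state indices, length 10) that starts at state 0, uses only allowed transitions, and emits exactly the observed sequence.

  pos 0: y in {0,2}, choose 0; start
  pos 1: x in {1}, choose 1; 0->1 ok
  pos 2: y in {0,2}, choose 0; 1->0 ok
  pos 3: y in {0,2}, choose 2; 0->2 ok
  pos 4: y in {0,2}, choose 2; 2->2 ok
  pos 5: y in {0,2}, choose 2; 2->2 ok
  pos 6: y in {0,2}, choose 0; 2->0 ok
  pos 7: x in {1}, choose 1; 0->1 ok
  pos 8: x in {1}, choose 1; 1->1 ok
  pos 9: y in {0,2}, choose 0; 1->0 ok

0,1,0,2,2,2,0,1,1,0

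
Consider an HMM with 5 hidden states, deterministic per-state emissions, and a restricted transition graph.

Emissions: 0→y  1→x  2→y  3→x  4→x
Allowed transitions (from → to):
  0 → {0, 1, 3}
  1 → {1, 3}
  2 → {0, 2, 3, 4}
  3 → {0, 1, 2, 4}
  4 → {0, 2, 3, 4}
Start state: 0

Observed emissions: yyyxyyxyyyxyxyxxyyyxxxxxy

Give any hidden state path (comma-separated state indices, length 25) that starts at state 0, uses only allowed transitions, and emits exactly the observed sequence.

0,0,0,3,2,2,3,0,0,0,3,2,3,2,4,3,0,0,0,1,1,1,1,3,2

  [0] y  {0,2}  => 0  start
  [1] y  {0,2}  => 0  0->0 ok
  [2] y  {0,2}  => 0  0->0 ok
  [3] x  {1,3,4}  => 3  0->3 ok
  [4] y  {0,2}  => 2  3->2 ok
  [5] y  {0,2}  => 2  2->2 ok
  [6] x  {1,3,4}  => 3  2->3 ok
  [7] y  {0,2}  => 0  3->0 ok
  [8] y  {0,2}  => 0  0->0 ok
  [9] y  {0,2}  => 0  0->0 ok
  [10] x  {1,3,4}  => 3  0->3 ok
  [11] y  {0,2}  => 2  3->2 ok
  [12] x  {1,3,4}  => 3  2->3 ok
  [13] y  {0,2}  => 2  3->2 ok
  [14] x  {1,3,4}  => 4  2->4 ok
  [15] x  {1,3,4}  => 3  4->3 ok
  [16] y  {0,2}  => 0  3->0 ok
  [17] y  {0,2}  => 0  0->0 ok
  [18] y  {0,2}  => 0  0->0 ok
  [19] x  {1,3,4}  => 1  0->1 ok
  [20] x  {1,3,4}  => 1  1->1 ok
  [21] x  {1,3,4}  => 1  1->1 ok
  [22] x  {1,3,4}  => 1  1->1 ok
  [23] x  {1,3,4}  => 3  1->3 ok
  [24] y  {0,2}  => 2  3->2 ok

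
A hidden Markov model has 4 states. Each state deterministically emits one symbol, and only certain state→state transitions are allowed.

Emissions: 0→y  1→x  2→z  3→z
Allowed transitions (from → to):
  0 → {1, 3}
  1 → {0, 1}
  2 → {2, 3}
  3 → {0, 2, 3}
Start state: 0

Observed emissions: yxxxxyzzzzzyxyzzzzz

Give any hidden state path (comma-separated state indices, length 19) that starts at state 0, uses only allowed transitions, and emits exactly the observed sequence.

0,1,1,1,1,0,3,2,2,3,3,0,1,0,3,2,2,3,2

  [0] y  {0}  => 0  start
  [1] x  {1}  => 1  0->1 ok
  [2] x  {1}  => 1  1->1 ok
  [3] x  {1}  => 1  1->1 ok
  [4] x  {1}  => 1  1->1 ok
  [5] y  {0}  => 0  1->0 ok
  [6] z  {2,3}  => 3  0->3 ok
  [7] z  {2,3}  => 2  3->2 ok
  [8] z  {2,3}  => 2  2->2 ok
  [9] z  {2,3}  => 3  2->3 ok
  [10] z  {2,3}  => 3  3->3 ok
  [11] y  {0}  => 0  3->0 ok
  [12] x  {1}  => 1  0->1 ok
  [13] y  {0}  => 0  1->0 ok
  [14] z  {2,3}  => 3  0->3 ok
  [15] z  {2,3}  => 2  3->2 ok
  [16] z  {2,3}  => 2  2->2 ok
  [17] z  {2,3}  => 3  2->3 ok
  [18] z  {2,3}  => 2  3->2 ok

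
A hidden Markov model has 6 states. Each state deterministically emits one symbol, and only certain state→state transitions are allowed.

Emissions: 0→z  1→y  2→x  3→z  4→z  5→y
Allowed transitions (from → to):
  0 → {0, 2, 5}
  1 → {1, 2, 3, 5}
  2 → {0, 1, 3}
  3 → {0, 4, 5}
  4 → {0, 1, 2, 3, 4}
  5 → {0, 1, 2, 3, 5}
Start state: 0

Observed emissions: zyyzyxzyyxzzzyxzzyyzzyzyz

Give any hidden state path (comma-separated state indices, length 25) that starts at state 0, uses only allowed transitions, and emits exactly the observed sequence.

0,5,1,3,5,2,3,5,1,2,3,4,0,5,2,3,0,5,5,0,0,5,0,5,0

  [0] z  {0,3,4}  => 0  start
  [1] y  {1,5}  => 5  0->5 ok
  [2] y  {1,5}  => 1  5->1 ok
  [3] z  {0,3,4}  => 3  1->3 ok
  [4] y  {1,5}  => 5  3->5 ok
  [5] x  {2}  => 2  5->2 ok
  [6] z  {0,3,4}  => 3  2->3 ok
  [7] y  {1,5}  => 5  3->5 ok
  [8] y  {1,5}  => 1  5->1 ok
  [9] x  {2}  => 2  1->2 ok
  [10] z  {0,3,4}  => 3  2->3 ok
  [11] z  {0,3,4}  => 4  3->4 ok
  [12] z  {0,3,4}  => 0  4->0 ok
  [13] y  {1,5}  => 5  0->5 ok
  [14] x  {2}  => 2  5->2 ok
  [15] z  {0,3,4}  => 3  2->3 ok
  [16] z  {0,3,4}  => 0  3->0 ok
  [17] y  {1,5}  => 5  0->5 ok
  [18] y  {1,5}  => 5  5->5 ok
  [19] z  {0,3,4}  => 0  5->0 ok
  [20] z  {0,3,4}  => 0  0->0 ok
  [21] y  {1,5}  => 5  0->5 ok
  [22] z  {0,3,4}  => 0  5->0 ok
  [23] y  {1,5}  => 5  0->5 ok
  [24] z  {0,3,4}  => 0  5->0 ok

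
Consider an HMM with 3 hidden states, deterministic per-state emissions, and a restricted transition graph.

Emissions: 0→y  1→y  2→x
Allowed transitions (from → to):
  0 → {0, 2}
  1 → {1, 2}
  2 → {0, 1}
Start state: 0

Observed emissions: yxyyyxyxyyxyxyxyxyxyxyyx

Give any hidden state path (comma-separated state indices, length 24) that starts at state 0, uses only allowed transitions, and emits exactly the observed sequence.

0,2,0,0,0,2,1,2,1,1,2,0,2,0,2,0,2,1,2,1,2,1,1,2

  t0 'y' -> {0,1}, take 0 (start)
  t1 'x' -> {2}, take 2 (0->2 ok)
  t2 'y' -> {0,1}, take 0 (2->0 ok)
  t3 'y' -> {0,1}, take 0 (0->0 ok)
  t4 'y' -> {0,1}, take 0 (0->0 ok)
  t5 'x' -> {2}, take 2 (0->2 ok)
  t6 'y' -> {0,1}, take 1 (2->1 ok)
  t7 'x' -> {2}, take 2 (1->2 ok)
  t8 'y' -> {0,1}, take 1 (2->1 ok)
  t9 'y' -> {0,1}, take 1 (1->1 ok)
  t10 'x' -> {2}, take 2 (1->2 ok)
  t11 'y' -> {0,1}, take 0 (2->0 ok)
  t12 'x' -> {2}, take 2 (0->2 ok)
  t13 'y' -> {0,1}, take 0 (2->0 ok)
  t14 'x' -> {2}, take 2 (0->2 ok)
  t15 'y' -> {0,1}, take 0 (2->0 ok)
  t16 'x' -> {2}, take 2 (0->2 ok)
  t17 'y' -> {0,1}, take 1 (2->1 ok)
  t18 'x' -> {2}, take 2 (1->2 ok)
  t19 'y' -> {0,1}, take 1 (2->1 ok)
  t20 'x' -> {2}, take 2 (1->2 ok)
  t21 'y' -> {0,1}, take 1 (2->1 ok)
  t22 'y' -> {0,1}, take 1 (1->1 ok)
  t23 'x' -> {2}, take 2 (1->2 ok)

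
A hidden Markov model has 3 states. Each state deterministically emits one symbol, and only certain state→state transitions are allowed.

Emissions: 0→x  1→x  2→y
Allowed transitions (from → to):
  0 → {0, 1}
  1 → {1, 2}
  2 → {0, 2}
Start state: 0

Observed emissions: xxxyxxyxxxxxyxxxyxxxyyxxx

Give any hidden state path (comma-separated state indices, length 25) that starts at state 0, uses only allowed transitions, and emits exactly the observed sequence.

0,1,1,2,0,1,2,0,1,1,1,1,2,0,0,1,2,0,0,1,2,2,0,1,1

  t0 'x' -> {0,1}, take 0 (start)
  t1 'x' -> {0,1}, take 1 (0->1 ok)
  t2 'x' -> {0,1}, take 1 (1->1 ok)
  t3 'y' -> {2}, take 2 (1->2 ok)
  t4 'x' -> {0,1}, take 0 (2->0 ok)
  t5 'x' -> {0,1}, take 1 (0->1 ok)
  t6 'y' -> {2}, take 2 (1->2 ok)
  t7 'x' -> {0,1}, take 0 (2->0 ok)
  t8 'x' -> {0,1}, take 1 (0->1 ok)
  t9 'x' -> {0,1}, take 1 (1->1 ok)
  t10 'x' -> {0,1}, take 1 (1->1 ok)
  t11 'x' -> {0,1}, take 1 (1->1 ok)
  t12 'y' -> {2}, take 2 (1->2 ok)
  t13 'x' -> {0,1}, take 0 (2->0 ok)
  t14 'x' -> {0,1}, take 0 (0->0 ok)
  t15 'x' -> {0,1}, take 1 (0->1 ok)
  t16 'y' -> {2}, take 2 (1->2 ok)
  t17 'x' -> {0,1}, take 0 (2->0 ok)
  t18 'x' -> {0,1}, take 0 (0->0 ok)
  t19 'x' -> {0,1}, take 1 (0->1 ok)
  t20 'y' -> {2}, take 2 (1->2 ok)
  t21 'y' -> {2}, take 2 (2->2 ok)
  t22 'x' -> {0,1}, take 0 (2->0 ok)
  t23 'x' -> {0,1}, take 1 (0->1 ok)
  t24 'x' -> {0,1}, take 1 (1->1 ok)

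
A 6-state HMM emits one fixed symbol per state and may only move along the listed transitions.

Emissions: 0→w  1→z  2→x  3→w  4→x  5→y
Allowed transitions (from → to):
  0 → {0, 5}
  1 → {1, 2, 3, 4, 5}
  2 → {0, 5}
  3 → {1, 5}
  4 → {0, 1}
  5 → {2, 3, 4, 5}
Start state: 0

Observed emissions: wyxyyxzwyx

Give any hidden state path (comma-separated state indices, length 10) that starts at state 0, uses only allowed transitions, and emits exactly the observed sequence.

0,5,2,5,5,4,1,3,5,2

  pos 0: w in {0,3}, choose 0; start
  pos 1: y in {5}, choose 5; 0->5 ok
  pos 2: x in {2,4}, choose 2; 5->2 ok
  pos 3: y in {5}, choose 5; 2->5 ok
  pos 4: y in {5}, choose 5; 5->5 ok
  pos 5: x in {2,4}, choose 4; 5->4 ok
  pos 6: z in {1}, choose 1; 4->1 ok
  pos 7: w in {0,3}, choose 3; 1->3 ok
  pos 8: y in {5}, choose 5; 3->5 ok
  pos 9: x in {2,4}, choose 2; 5->2 ok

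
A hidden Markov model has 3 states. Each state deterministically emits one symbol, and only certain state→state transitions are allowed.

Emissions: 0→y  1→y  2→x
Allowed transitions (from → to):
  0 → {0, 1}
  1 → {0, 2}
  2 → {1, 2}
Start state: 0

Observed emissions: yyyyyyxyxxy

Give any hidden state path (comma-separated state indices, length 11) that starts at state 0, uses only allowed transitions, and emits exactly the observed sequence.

  pos 0: y in {0,1}, choose 0; start
  pos 1: y in {0,1}, choose 0; 0->0 ok
  pos 2: y in {0,1}, choose 0; 0->0 ok
  pos 3: y in {0,1}, choose 1; 0->1 ok
  pos 4: y in {0,1}, choose 0; 1->0 ok
  pos 5: y in {0,1}, choose 1; 0->1 ok
  pos 6: x in {2}, choose 2; 1->2 ok
  pos 7: y in {0,1}, choose 1; 2->1 ok
  pos 8: x in {2}, choose 2; 1->2 ok
  pos 9: x in {2}, choose 2; 2->2 ok
  pos 10: y in {0,1}, choose 1; 2->1 ok

0,0,0,1,0,1,2,1,2,2,1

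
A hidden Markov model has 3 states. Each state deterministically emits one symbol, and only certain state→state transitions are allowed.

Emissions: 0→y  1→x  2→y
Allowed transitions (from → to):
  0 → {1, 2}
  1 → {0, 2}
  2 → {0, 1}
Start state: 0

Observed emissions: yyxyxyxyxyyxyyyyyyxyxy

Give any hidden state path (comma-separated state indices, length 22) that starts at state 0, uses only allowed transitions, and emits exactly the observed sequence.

0,2,1,0,1,2,1,0,1,0,2,1,0,2,0,2,0,2,1,0,1,2

  t0 'y' -> {0,2}, take 0 (start)
  t1 'y' -> {0,2}, take 2 (0->2 ok)
  t2 'x' -> {1}, take 1 (2->1 ok)
  t3 'y' -> {0,2}, take 0 (1->0 ok)
  t4 'x' -> {1}, take 1 (0->1 ok)
  t5 'y' -> {0,2}, take 2 (1->2 ok)
  t6 'x' -> {1}, take 1 (2->1 ok)
  t7 'y' -> {0,2}, take 0 (1->0 ok)
  t8 'x' -> {1}, take 1 (0->1 ok)
  t9 'y' -> {0,2}, take 0 (1->0 ok)
  t10 'y' -> {0,2}, take 2 (0->2 ok)
  t11 'x' -> {1}, take 1 (2->1 ok)
  t12 'y' -> {0,2}, take 0 (1->0 ok)
  t13 'y' -> {0,2}, take 2 (0->2 ok)
  t14 'y' -> {0,2}, take 0 (2->0 ok)
  t15 'y' -> {0,2}, take 2 (0->2 ok)
  t16 'y' -> {0,2}, take 0 (2->0 ok)
  t17 'y' -> {0,2}, take 2 (0->2 ok)
  t18 'x' -> {1}, take 1 (2->1 ok)
  t19 'y' -> {0,2}, take 0 (1->0 ok)
  t20 'x' -> {1}, take 1 (0->1 ok)
  t21 'y' -> {0,2}, take 2 (1->2 ok)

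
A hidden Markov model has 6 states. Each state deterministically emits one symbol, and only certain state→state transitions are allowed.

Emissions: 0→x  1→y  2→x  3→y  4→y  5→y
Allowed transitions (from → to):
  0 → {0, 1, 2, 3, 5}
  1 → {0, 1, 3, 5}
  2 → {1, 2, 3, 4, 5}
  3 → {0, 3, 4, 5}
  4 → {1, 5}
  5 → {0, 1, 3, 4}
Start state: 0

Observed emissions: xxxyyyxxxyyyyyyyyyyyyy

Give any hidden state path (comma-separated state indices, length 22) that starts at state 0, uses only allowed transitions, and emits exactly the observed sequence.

  [0] x  {0,2}  => 0  start
  [1] x  {0,2}  => 0  0->0 ok
  [2] x  {0,2}  => 2  0->2 ok
  [3] y  {1,3,4,5}  => 1  2->1 ok
  [4] y  {1,3,4,5}  => 1  1->1 ok
  [5] y  {1,3,4,5}  => 3  1->3 ok
  [6] x  {0,2}  => 0  3->0 ok
  [7] x  {0,2}  => 0  0->0 ok
  [8] x  {0,2}  => 2  0->2 ok
  [9] y  {1,3,4,5}  => 4  2->4 ok
  [10] y  {1,3,4,5}  => 1  4->1 ok
  [11] y  {1,3,4,5}  => 1  1->1 ok
  [12] y  {1,3,4,5}  => 1  1->1 ok
  [13] y  {1,3,4,5}  => 3  1->3 ok
  [14] y  {1,3,4,5}  => 4  3->4 ok
  [15] y  {1,3,4,5}  => 5  4->5 ok
  [16] y  {1,3,4,5}  => 4  5->4 ok
  [17] y  {1,3,4,5}  => 5  4->5 ok
  [18] y  {1,3,4,5}  => 4  5->4 ok
  [19] y  {1,3,4,5}  => 1  4->1 ok
  [20] y  {1,3,4,5}  => 1  1->1 ok
  [21] y  {1,3,4,5}  => 5  1->5 ok

0,0,2,1,1,3,0,0,2,4,1,1,1,3,4,5,4,5,4,1,1,5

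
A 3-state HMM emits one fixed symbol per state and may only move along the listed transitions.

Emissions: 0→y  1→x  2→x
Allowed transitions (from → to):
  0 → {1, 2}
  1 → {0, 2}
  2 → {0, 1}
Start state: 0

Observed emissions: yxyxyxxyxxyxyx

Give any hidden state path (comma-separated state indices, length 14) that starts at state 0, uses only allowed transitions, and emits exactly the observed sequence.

  t0 'y' -> {0}, take 0 (start)
  t1 'x' -> {1,2}, take 1 (0->1 ok)
  t2 'y' -> {0}, take 0 (1->0 ok)
  t3 'x' -> {1,2}, take 1 (0->1 ok)
  t4 'y' -> {0}, take 0 (1->0 ok)
  t5 'x' -> {1,2}, take 2 (0->2 ok)
  t6 'x' -> {1,2}, take 1 (2->1 ok)
  t7 'y' -> {0}, take 0 (1->0 ok)
  t8 'x' -> {1,2}, take 1 (0->1 ok)
  t9 'x' -> {1,2}, take 2 (1->2 ok)
  t10 'y' -> {0}, take 0 (2->0 ok)
  t11 'x' -> {1,2}, take 1 (0->1 ok)
  t12 'y' -> {0}, take 0 (1->0 ok)
  t13 'x' -> {1,2}, take 2 (0->2 ok)

0,1,0,1,0,2,1,0,1,2,0,1,0,2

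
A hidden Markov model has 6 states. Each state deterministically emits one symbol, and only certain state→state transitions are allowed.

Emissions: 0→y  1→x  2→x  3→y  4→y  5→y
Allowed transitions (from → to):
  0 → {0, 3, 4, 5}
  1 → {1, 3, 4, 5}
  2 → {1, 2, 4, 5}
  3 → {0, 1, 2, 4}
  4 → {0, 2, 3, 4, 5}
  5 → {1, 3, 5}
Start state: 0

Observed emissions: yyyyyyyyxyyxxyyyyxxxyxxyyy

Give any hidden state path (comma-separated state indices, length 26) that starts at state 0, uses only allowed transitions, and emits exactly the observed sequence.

0,4,0,0,4,4,4,4,2,4,3,2,1,3,0,0,4,2,1,1,5,1,1,5,5,3

  t0 'y' -> {0,3,4,5}, take 0 (start)
  t1 'y' -> {0,3,4,5}, take 4 (0->4 ok)
  t2 'y' -> {0,3,4,5}, take 0 (4->0 ok)
  t3 'y' -> {0,3,4,5}, take 0 (0->0 ok)
  t4 'y' -> {0,3,4,5}, take 4 (0->4 ok)
  t5 'y' -> {0,3,4,5}, take 4 (4->4 ok)
  t6 'y' -> {0,3,4,5}, take 4 (4->4 ok)
  t7 'y' -> {0,3,4,5}, take 4 (4->4 ok)
  t8 'x' -> {1,2}, take 2 (4->2 ok)
  t9 'y' -> {0,3,4,5}, take 4 (2->4 ok)
  t10 'y' -> {0,3,4,5}, take 3 (4->3 ok)
  t11 'x' -> {1,2}, take 2 (3->2 ok)
  t12 'x' -> {1,2}, take 1 (2->1 ok)
  t13 'y' -> {0,3,4,5}, take 3 (1->3 ok)
  t14 'y' -> {0,3,4,5}, take 0 (3->0 ok)
  t15 'y' -> {0,3,4,5}, take 0 (0->0 ok)
  t16 'y' -> {0,3,4,5}, take 4 (0->4 ok)
  t17 'x' -> {1,2}, take 2 (4->2 ok)
  t18 'x' -> {1,2}, take 1 (2->1 ok)
  t19 'x' -> {1,2}, take 1 (1->1 ok)
  t20 'y' -> {0,3,4,5}, take 5 (1->5 ok)
  t21 'x' -> {1,2}, take 1 (5->1 ok)
  t22 'x' -> {1,2}, take 1 (1->1 ok)
  t23 'y' -> {0,3,4,5}, take 5 (1->5 ok)
  t24 'y' -> {0,3,4,5}, take 5 (5->5 ok)
  t25 'y' -> {0,3,4,5}, take 3 (5->3 ok)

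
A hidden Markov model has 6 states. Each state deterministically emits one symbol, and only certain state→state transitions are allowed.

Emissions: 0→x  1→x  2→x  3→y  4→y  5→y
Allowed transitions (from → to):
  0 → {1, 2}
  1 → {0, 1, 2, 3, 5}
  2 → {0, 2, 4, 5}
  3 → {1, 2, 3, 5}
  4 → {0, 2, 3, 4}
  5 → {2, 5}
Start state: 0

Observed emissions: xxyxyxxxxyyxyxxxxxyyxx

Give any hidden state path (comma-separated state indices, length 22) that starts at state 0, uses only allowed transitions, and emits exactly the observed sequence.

  pos 0: x in {0,1,2}, choose 0; start
  pos 1: x in {0,1,2}, choose 1; 0->1 ok
  pos 2: y in {3,4,5}, choose 3; 1->3 ok
  pos 3: x in {0,1,2}, choose 1; 3->1 ok
  pos 4: y in {3,4,5}, choose 5; 1->5 ok
  pos 5: x in {0,1,2}, choose 2; 5->2 ok
  pos 6: x in {0,1,2}, choose 0; 2->0 ok
  pos 7: x in {0,1,2}, choose 2; 0->2 ok
  pos 8: x in {0,1,2}, choose 2; 2->2 ok
  pos 9: y in {3,4,5}, choose 5; 2->5 ok
  pos 10: y in {3,4,5}, choose 5; 5->5 ok
  pos 11: x in {0,1,2}, choose 2; 5->2 ok
  pos 12: y in {3,4,5}, choose 5; 2->5 ok
  pos 13: x in {0,1,2}, choose 2; 5->2 ok
  pos 14: x in {0,1,2}, choose 0; 2->0 ok
  pos 15: x in {0,1,2}, choose 1; 0->1 ok
  pos 16: x in {0,1,2}, choose 1; 1->1 ok
  pos 17: x in {0,1,2}, choose 2; 1->2 ok
  pos 18: y in {3,4,5}, choose 4; 2->4 ok
  pos 19: y in {3,4,5}, choose 4; 4->4 ok
  pos 20: x in {0,1,2}, choose 2; 4->2 ok
  pos 21: x in {0,1,2}, choose 2; 2->2 ok

0,1,3,1,5,2,0,2,2,5,5,2,5,2,0,1,1,2,4,4,2,2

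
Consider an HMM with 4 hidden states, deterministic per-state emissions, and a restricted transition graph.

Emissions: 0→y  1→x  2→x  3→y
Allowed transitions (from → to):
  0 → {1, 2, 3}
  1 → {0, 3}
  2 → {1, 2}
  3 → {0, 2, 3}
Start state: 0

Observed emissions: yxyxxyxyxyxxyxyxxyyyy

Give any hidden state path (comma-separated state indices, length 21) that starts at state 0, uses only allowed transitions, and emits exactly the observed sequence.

  0: obs=y cand={0,3} pick 0 [start]
  1: obs=x cand={1,2} pick 1 [0->1 ok]
  2: obs=y cand={0,3} pick 0 [1->0 ok]
  3: obs=x cand={1,2} pick 2 [0->2 ok]
  4: obs=x cand={1,2} pick 1 [2->1 ok]
  5: obs=y cand={0,3} pick 0 [1->0 ok]
  6: obs=x cand={1,2} pick 1 [0->1 ok]
  7: obs=y cand={0,3} pick 0 [1->0 ok]
  8: obs=x cand={1,2} pick 1 [0->1 ok]
  9: obs=y cand={0,3} pick 0 [1->0 ok]
  10: obs=x cand={1,2} pick 2 [0->2 ok]
  11: obs=x cand={1,2} pick 1 [2->1 ok]
  12: obs=y cand={0,3} pick 0 [1->0 ok]
  13: obs=x cand={1,2} pick 1 [0->1 ok]
  14: obs=y cand={0,3} pick 0 [1->0 ok]
  15: obs=x cand={1,2} pick 2 [0->2 ok]
  16: obs=x cand={1,2} pick 1 [2->1 ok]
  17: obs=y cand={0,3} pick 0 [1->0 ok]
  18: obs=y cand={0,3} pick 3 [0->3 ok]
  19: obs=y cand={0,3} pick 0 [3->0 ok]
  20: obs=y cand={0,3} pick 3 [0->3 ok]

0,1,0,2,1,0,1,0,1,0,2,1,0,1,0,2,1,0,3,0,3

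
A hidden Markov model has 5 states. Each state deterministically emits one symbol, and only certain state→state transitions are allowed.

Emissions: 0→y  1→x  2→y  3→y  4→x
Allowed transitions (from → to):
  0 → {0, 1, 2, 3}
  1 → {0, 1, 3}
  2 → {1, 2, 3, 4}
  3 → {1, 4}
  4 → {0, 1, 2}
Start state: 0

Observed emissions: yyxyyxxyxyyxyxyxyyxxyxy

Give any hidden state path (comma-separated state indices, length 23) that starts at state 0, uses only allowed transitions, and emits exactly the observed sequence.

  pos 0: y in {0,2,3}, choose 0; start
  pos 1: y in {0,2,3}, choose 3; 0->3 ok
  pos 2: x in {1,4}, choose 1; 3->1 ok
  pos 3: y in {0,2,3}, choose 0; 1->0 ok
  pos 4: y in {0,2,3}, choose 0; 0->0 ok
  pos 5: x in {1,4}, choose 1; 0->1 ok
  pos 6: x in {1,4}, choose 1; 1->1 ok
  pos 7: y in {0,2,3}, choose 3; 1->3 ok
  pos 8: x in {1,4}, choose 1; 3->1 ok
  pos 9: y in {0,2,3}, choose 0; 1->0 ok
  pos 10: y in {0,2,3}, choose 0; 0->0 ok
  pos 11: x in {1,4}, choose 1; 0->1 ok
  pos 12: y in {0,2,3}, choose 3; 1->3 ok
  pos 13: x in {1,4}, choose 1; 3->1 ok
  pos 14: y in {0,2,3}, choose 3; 1->3 ok
  pos 15: x in {1,4}, choose 1; 3->1 ok
  pos 16: y in {0,2,3}, choose 0; 1->0 ok
  pos 17: y in {0,2,3}, choose 2; 0->2 ok
  pos 18: x in {1,4}, choose 1; 2->1 ok
  pos 19: x in {1,4}, choose 1; 1->1 ok
  pos 20: y in {0,2,3}, choose 3; 1->3 ok
  pos 21: x in {1,4}, choose 1; 3->1 ok
  pos 22: y in {0,2,3}, choose 0; 1->0 ok

0,3,1,0,0,1,1,3,1,0,0,1,3,1,3,1,0,2,1,1,3,1,0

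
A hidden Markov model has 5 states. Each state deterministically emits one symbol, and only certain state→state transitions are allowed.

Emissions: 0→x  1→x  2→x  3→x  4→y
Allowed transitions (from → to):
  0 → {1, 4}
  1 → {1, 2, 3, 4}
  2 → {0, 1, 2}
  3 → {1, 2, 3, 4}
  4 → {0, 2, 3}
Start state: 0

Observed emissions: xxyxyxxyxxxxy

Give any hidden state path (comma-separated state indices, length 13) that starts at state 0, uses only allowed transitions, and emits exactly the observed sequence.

0,1,4,0,4,2,0,4,2,2,2,0,4

  t0 'x' -> {0,1,2,3}, take 0 (start)
  t1 'x' -> {0,1,2,3}, take 1 (0->1 ok)
  t2 'y' -> {4}, take 4 (1->4 ok)
  t3 'x' -> {0,1,2,3}, take 0 (4->0 ok)
  t4 'y' -> {4}, take 4 (0->4 ok)
  t5 'x' -> {0,1,2,3}, take 2 (4->2 ok)
  t6 'x' -> {0,1,2,3}, take 0 (2->0 ok)
  t7 'y' -> {4}, take 4 (0->4 ok)
  t8 'x' -> {0,1,2,3}, take 2 (4->2 ok)
  t9 'x' -> {0,1,2,3}, take 2 (2->2 ok)
  t10 'x' -> {0,1,2,3}, take 2 (2->2 ok)
  t11 'x' -> {0,1,2,3}, take 0 (2->0 ok)
  t12 'y' -> {4}, take 4 (0->4 ok)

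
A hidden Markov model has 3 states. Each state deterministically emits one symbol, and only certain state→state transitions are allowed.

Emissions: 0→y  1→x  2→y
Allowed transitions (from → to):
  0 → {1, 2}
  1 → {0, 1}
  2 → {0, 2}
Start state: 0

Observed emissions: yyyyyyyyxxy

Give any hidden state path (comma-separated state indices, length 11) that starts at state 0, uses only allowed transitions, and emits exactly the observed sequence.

0,2,2,2,0,2,2,0,1,1,0

  pos 0: y in {0,2}, choose 0; start
  pos 1: y in {0,2}, choose 2; 0->2 ok
  pos 2: y in {0,2}, choose 2; 2->2 ok
  pos 3: y in {0,2}, choose 2; 2->2 ok
  pos 4: y in {0,2}, choose 0; 2->0 ok
  pos 5: y in {0,2}, choose 2; 0->2 ok
  pos 6: y in {0,2}, choose 2; 2->2 ok
  pos 7: y in {0,2}, choose 0; 2->0 ok
  pos 8: x in {1}, choose 1; 0->1 ok
  pos 9: x in {1}, choose 1; 1->1 ok
  pos 10: y in {0,2}, choose 0; 1->0 ok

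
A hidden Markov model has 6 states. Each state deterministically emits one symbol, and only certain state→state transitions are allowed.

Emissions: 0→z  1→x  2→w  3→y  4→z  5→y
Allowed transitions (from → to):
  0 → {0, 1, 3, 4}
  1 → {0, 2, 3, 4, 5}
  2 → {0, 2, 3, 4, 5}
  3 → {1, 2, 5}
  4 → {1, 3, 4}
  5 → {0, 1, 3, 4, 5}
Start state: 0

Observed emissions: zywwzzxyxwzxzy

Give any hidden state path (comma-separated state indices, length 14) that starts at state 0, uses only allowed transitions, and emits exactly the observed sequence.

  0: obs=z cand={0,4} pick 0 [start]
  1: obs=y cand={3,5} pick 3 [0->3 ok]
  2: obs=w cand={2} pick 2 [3->2 ok]
  3: obs=w cand={2} pick 2 [2->2 ok]
  4: obs=z cand={0,4} pick 4 [2->4 ok]
  5: obs=z cand={0,4} pick 4 [4->4 ok]
  6: obs=x cand={1} pick 1 [4->1 ok]
  7: obs=y cand={3,5} pick 3 [1->3 ok]
  8: obs=x cand={1} pick 1 [3->1 ok]
  9: obs=w cand={2} pick 2 [1->2 ok]
  10: obs=z cand={0,4} pick 4 [2->4 ok]
  11: obs=x cand={1} pick 1 [4->1 ok]
  12: obs=z cand={0,4} pick 4 [1->4 ok]
  13: obs=y cand={3,5} pick 3 [4->3 ok]

0,3,2,2,4,4,1,3,1,2,4,1,4,3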